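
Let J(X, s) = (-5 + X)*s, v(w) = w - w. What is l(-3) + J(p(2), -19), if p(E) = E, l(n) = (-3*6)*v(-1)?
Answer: 57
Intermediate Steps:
v(w) = 0
l(n) = 0 (l(n) = -3*6*0 = -18*0 = 0)
J(X, s) = s*(-5 + X)
l(-3) + J(p(2), -19) = 0 - 19*(-5 + 2) = 0 - 19*(-3) = 0 + 57 = 57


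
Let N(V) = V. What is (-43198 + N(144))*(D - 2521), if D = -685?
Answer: 138031124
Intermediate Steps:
(-43198 + N(144))*(D - 2521) = (-43198 + 144)*(-685 - 2521) = -43054*(-3206) = 138031124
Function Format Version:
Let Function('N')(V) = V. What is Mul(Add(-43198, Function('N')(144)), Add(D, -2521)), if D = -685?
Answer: 138031124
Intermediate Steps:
Mul(Add(-43198, Function('N')(144)), Add(D, -2521)) = Mul(Add(-43198, 144), Add(-685, -2521)) = Mul(-43054, -3206) = 138031124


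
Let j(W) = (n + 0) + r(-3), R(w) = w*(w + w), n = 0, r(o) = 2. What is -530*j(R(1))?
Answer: -1060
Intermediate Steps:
R(w) = 2*w² (R(w) = w*(2*w) = 2*w²)
j(W) = 2 (j(W) = (0 + 0) + 2 = 0 + 2 = 2)
-530*j(R(1)) = -530*2 = -1060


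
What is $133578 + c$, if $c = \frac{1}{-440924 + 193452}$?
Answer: $\frac{33056814815}{247472} \approx 1.3358 \cdot 10^{5}$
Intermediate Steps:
$c = - \frac{1}{247472}$ ($c = \frac{1}{-247472} = - \frac{1}{247472} \approx -4.0409 \cdot 10^{-6}$)
$133578 + c = 133578 - \frac{1}{247472} = \frac{33056814815}{247472}$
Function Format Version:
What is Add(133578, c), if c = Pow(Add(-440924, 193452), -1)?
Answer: Rational(33056814815, 247472) ≈ 1.3358e+5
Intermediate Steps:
c = Rational(-1, 247472) (c = Pow(-247472, -1) = Rational(-1, 247472) ≈ -4.0409e-6)
Add(133578, c) = Add(133578, Rational(-1, 247472)) = Rational(33056814815, 247472)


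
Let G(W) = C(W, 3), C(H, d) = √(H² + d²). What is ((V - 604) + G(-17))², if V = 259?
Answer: (-345 + √298)² ≈ 1.0741e+5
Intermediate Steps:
G(W) = √(9 + W²) (G(W) = √(W² + 3²) = √(W² + 9) = √(9 + W²))
((V - 604) + G(-17))² = ((259 - 604) + √(9 + (-17)²))² = (-345 + √(9 + 289))² = (-345 + √298)²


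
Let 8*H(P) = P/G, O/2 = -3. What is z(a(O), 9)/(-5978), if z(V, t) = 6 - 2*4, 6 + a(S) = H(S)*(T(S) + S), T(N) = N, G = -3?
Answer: 1/2989 ≈ 0.00033456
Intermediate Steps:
O = -6 (O = 2*(-3) = -6)
H(P) = -P/24 (H(P) = (P/(-3))/8 = (P*(-⅓))/8 = (-P/3)/8 = -P/24)
a(S) = -6 - S²/12 (a(S) = -6 + (-S/24)*(S + S) = -6 + (-S/24)*(2*S) = -6 - S²/12)
z(V, t) = -2 (z(V, t) = 6 - 8 = -2)
z(a(O), 9)/(-5978) = -2/(-5978) = -2*(-1/5978) = 1/2989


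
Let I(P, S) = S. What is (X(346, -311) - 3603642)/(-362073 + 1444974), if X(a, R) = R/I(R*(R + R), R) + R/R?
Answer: -3603640/1082901 ≈ -3.3278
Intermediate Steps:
X(a, R) = 2 (X(a, R) = R/R + R/R = 1 + 1 = 2)
(X(346, -311) - 3603642)/(-362073 + 1444974) = (2 - 3603642)/(-362073 + 1444974) = -3603640/1082901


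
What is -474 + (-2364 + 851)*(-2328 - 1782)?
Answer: 6217956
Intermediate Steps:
-474 + (-2364 + 851)*(-2328 - 1782) = -474 - 1513*(-4110) = -474 + 6218430 = 6217956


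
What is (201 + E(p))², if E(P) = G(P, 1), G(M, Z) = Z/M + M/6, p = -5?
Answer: 35988001/900 ≈ 39987.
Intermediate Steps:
G(M, Z) = M/6 + Z/M (G(M, Z) = Z/M + M*(⅙) = Z/M + M/6 = M/6 + Z/M)
E(P) = 1/P + P/6 (E(P) = P/6 + 1/P = 1/P + P/6)
(201 + E(p))² = (201 + (1/(-5) + (⅙)*(-5)))² = (201 + (-⅕ - ⅚))² = (201 - 31/30)² = (5999/30)² = 35988001/900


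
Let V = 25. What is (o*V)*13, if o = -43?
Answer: -13975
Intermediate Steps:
(o*V)*13 = -43*25*13 = -1075*13 = -13975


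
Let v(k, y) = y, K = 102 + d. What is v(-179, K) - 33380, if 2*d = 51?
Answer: -66505/2 ≈ -33253.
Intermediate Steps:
d = 51/2 (d = (1/2)*51 = 51/2 ≈ 25.500)
K = 255/2 (K = 102 + 51/2 = 255/2 ≈ 127.50)
v(-179, K) - 33380 = 255/2 - 33380 = -66505/2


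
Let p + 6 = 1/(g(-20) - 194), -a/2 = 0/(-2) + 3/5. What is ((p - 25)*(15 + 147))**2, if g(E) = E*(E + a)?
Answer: 333447347601/13225 ≈ 2.5213e+7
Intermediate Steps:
a = -6/5 (a = -2*(0/(-2) + 3/5) = -2*(0*(-1/2) + 3*(1/5)) = -2*(0 + 3/5) = -2*3/5 = -6/5 ≈ -1.2000)
g(E) = E*(-6/5 + E) (g(E) = E*(E - 6/5) = E*(-6/5 + E))
p = -1379/230 (p = -6 + 1/((1/5)*(-20)*(-6 + 5*(-20)) - 194) = -6 + 1/((1/5)*(-20)*(-6 - 100) - 194) = -6 + 1/((1/5)*(-20)*(-106) - 194) = -6 + 1/(424 - 194) = -6 + 1/230 = -1379/230 ≈ -5.9957)
((p - 25)*(15 + 147))**2 = ((-1379/230 - 25)*(15 + 147))**2 = (-7129/230*162)**2 = (-577449/115)**2 = 333447347601/13225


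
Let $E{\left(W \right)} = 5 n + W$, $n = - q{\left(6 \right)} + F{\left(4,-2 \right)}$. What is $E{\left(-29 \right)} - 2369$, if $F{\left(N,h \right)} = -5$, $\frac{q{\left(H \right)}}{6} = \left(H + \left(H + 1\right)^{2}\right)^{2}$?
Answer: $-93173$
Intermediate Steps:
$q{\left(H \right)} = 6 \left(H + \left(1 + H\right)^{2}\right)^{2}$ ($q{\left(H \right)} = 6 \left(H + \left(H + 1\right)^{2}\right)^{2} = 6 \left(H + \left(1 + H\right)^{2}\right)^{2}$)
$n = -18155$ ($n = - 6 \left(6 + \left(1 + 6\right)^{2}\right)^{2} - 5 = - 6 \left(6 + 7^{2}\right)^{2} - 5 = - 6 \left(6 + 49\right)^{2} - 5 = - 6 \cdot 55^{2} - 5 = - 6 \cdot 3025 - 5 = \left(-1\right) 18150 - 5 = -18150 - 5 = -18155$)
$E{\left(W \right)} = -90775 + W$ ($E{\left(W \right)} = 5 \left(-18155\right) + W = -90775 + W$)
$E{\left(-29 \right)} - 2369 = \left(-90775 - 29\right) - 2369 = -90804 - 2369 = -93173$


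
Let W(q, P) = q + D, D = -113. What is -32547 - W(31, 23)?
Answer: -32465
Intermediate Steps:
W(q, P) = -113 + q (W(q, P) = q - 113 = -113 + q)
-32547 - W(31, 23) = -32547 - (-113 + 31) = -32547 - 1*(-82) = -32547 + 82 = -32465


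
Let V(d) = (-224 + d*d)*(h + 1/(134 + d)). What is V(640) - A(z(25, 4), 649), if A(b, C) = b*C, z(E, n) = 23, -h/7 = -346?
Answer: 383708284003/387 ≈ 9.9149e+8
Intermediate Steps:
h = 2422 (h = -7*(-346) = 2422)
A(b, C) = C*b
V(d) = (-224 + d**2)*(2422 + 1/(134 + d)) (V(d) = (-224 + d*d)*(2422 + 1/(134 + d)) = (-224 + d**2)*(2422 + 1/(134 + d)))
V(640) - A(z(25, 4), 649) = (-72698976 - 542528*640 + 2422*640**3 + 324549*640**2)/(134 + 640) - 649*23 = (-72698976 - 347217920 + 2422*262144000 + 324549*409600)/774 - 1*14927 = (-72698976 - 347217920 + 634912768000 + 132935270400)/774 - 14927 = (1/774)*767428121504 - 14927 = 383714060752/387 - 14927 = 383708284003/387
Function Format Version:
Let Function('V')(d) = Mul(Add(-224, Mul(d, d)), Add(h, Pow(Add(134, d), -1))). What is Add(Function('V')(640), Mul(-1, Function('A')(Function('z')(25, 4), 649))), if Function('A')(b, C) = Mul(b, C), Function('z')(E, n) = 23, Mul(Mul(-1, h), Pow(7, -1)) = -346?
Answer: Rational(383708284003, 387) ≈ 9.9149e+8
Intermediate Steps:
h = 2422 (h = Mul(-7, -346) = 2422)
Function('A')(b, C) = Mul(C, b)
Function('V')(d) = Mul(Add(-224, Pow(d, 2)), Add(2422, Pow(Add(134, d), -1))) (Function('V')(d) = Mul(Add(-224, Mul(d, d)), Add(2422, Pow(Add(134, d), -1))) = Mul(Add(-224, Pow(d, 2)), Add(2422, Pow(Add(134, d), -1))))
Add(Function('V')(640), Mul(-1, Function('A')(Function('z')(25, 4), 649))) = Add(Mul(Pow(Add(134, 640), -1), Add(-72698976, Mul(-542528, 640), Mul(2422, Pow(640, 3)), Mul(324549, Pow(640, 2)))), Mul(-1, Mul(649, 23))) = Add(Mul(Pow(774, -1), Add(-72698976, -347217920, Mul(2422, 262144000), Mul(324549, 409600))), Mul(-1, 14927)) = Add(Mul(Rational(1, 774), Add(-72698976, -347217920, 634912768000, 132935270400)), -14927) = Add(Mul(Rational(1, 774), 767428121504), -14927) = Add(Rational(383714060752, 387), -14927) = Rational(383708284003, 387)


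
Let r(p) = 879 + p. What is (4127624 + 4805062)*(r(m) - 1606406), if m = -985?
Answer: -14350467251232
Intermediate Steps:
(4127624 + 4805062)*(r(m) - 1606406) = (4127624 + 4805062)*((879 - 985) - 1606406) = 8932686*(-106 - 1606406) = 8932686*(-1606512) = -14350467251232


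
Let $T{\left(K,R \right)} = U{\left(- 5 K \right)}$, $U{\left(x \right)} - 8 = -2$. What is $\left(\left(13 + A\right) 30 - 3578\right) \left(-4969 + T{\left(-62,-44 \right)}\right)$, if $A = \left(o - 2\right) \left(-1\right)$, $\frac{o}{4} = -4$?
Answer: $13142024$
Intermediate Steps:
$U{\left(x \right)} = 6$ ($U{\left(x \right)} = 8 - 2 = 6$)
$o = -16$ ($o = 4 \left(-4\right) = -16$)
$T{\left(K,R \right)} = 6$
$A = 18$ ($A = \left(-16 - 2\right) \left(-1\right) = \left(-18\right) \left(-1\right) = 18$)
$\left(\left(13 + A\right) 30 - 3578\right) \left(-4969 + T{\left(-62,-44 \right)}\right) = \left(\left(13 + 18\right) 30 - 3578\right) \left(-4969 + 6\right) = \left(31 \cdot 30 - 3578\right) \left(-4963\right) = \left(930 - 3578\right) \left(-4963\right) = \left(-2648\right) \left(-4963\right) = 13142024$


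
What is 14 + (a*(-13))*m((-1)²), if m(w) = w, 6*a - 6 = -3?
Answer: 15/2 ≈ 7.5000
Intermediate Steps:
a = ½ (a = 1 + (⅙)*(-3) = 1 - ½ = ½ ≈ 0.50000)
14 + (a*(-13))*m((-1)²) = 14 + ((½)*(-13))*(-1)² = 14 - 13/2*1 = 14 - 13/2 = 15/2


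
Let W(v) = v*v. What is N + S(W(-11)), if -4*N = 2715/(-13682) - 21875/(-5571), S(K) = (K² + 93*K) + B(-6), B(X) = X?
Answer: 7892700074459/304889688 ≈ 25887.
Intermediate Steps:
W(v) = v²
S(K) = -6 + K² + 93*K (S(K) = (K² + 93*K) - 6 = -6 + K² + 93*K)
N = -284168485/304889688 (N = -(2715/(-13682) - 21875/(-5571))/4 = -(2715*(-1/13682) - 21875*(-1/5571))/4 = -(-2715/13682 + 21875/5571)/4 = -¼*284168485/76222422 = -284168485/304889688 ≈ -0.93204)
N + S(W(-11)) = -284168485/304889688 + (-6 + ((-11)²)² + 93*(-11)²) = -284168485/304889688 + (-6 + 121² + 93*121) = -284168485/304889688 + (-6 + 14641 + 11253) = -284168485/304889688 + 25888 = 7892700074459/304889688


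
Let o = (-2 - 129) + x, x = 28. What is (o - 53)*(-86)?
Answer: 13416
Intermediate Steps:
o = -103 (o = (-2 - 129) + 28 = -131 + 28 = -103)
(o - 53)*(-86) = (-103 - 53)*(-86) = -156*(-86) = 13416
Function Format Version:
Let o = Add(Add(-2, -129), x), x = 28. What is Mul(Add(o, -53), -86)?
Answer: 13416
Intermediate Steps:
o = -103 (o = Add(Add(-2, -129), 28) = Add(-131, 28) = -103)
Mul(Add(o, -53), -86) = Mul(Add(-103, -53), -86) = Mul(-156, -86) = 13416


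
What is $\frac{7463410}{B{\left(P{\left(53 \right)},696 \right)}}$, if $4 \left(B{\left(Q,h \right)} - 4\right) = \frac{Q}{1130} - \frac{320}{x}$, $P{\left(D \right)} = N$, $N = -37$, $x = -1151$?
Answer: $\frac{38828539793200}{21129093} \approx 1.8377 \cdot 10^{6}$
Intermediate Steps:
$P{\left(D \right)} = -37$
$B{\left(Q,h \right)} = \frac{4684}{1151} + \frac{Q}{4520}$ ($B{\left(Q,h \right)} = 4 + \frac{\frac{Q}{1130} - \frac{320}{-1151}}{4} = 4 + \frac{Q \frac{1}{1130} - - \frac{320}{1151}}{4} = 4 + \frac{\frac{Q}{1130} + \frac{320}{1151}}{4} = 4 + \frac{\frac{320}{1151} + \frac{Q}{1130}}{4} = 4 + \left(\frac{80}{1151} + \frac{Q}{4520}\right) = \frac{4684}{1151} + \frac{Q}{4520}$)
$\frac{7463410}{B{\left(P{\left(53 \right)},696 \right)}} = \frac{7463410}{\frac{4684}{1151} + \frac{1}{4520} \left(-37\right)} = \frac{7463410}{\frac{4684}{1151} - \frac{37}{4520}} = \frac{7463410}{\frac{21129093}{5202520}} = 7463410 \cdot \frac{5202520}{21129093} = \frac{38828539793200}{21129093}$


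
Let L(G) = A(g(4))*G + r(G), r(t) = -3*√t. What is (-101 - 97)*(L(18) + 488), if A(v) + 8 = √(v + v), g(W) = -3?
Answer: -68112 + 1782*√2 - 3564*I*√6 ≈ -65592.0 - 8730.0*I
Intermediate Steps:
A(v) = -8 + √2*√v (A(v) = -8 + √(v + v) = -8 + √(2*v) = -8 + √2*√v)
L(G) = -3*√G + G*(-8 + I*√6) (L(G) = (-8 + √2*√(-3))*G - 3*√G = (-8 + √2*(I*√3))*G - 3*√G = (-8 + I*√6)*G - 3*√G = G*(-8 + I*√6) - 3*√G = -3*√G + G*(-8 + I*√6))
(-101 - 97)*(L(18) + 488) = (-101 - 97)*((-9*√2 - 1*18*(8 - I*√6)) + 488) = -198*((-9*√2 + (-144 + 18*I*√6)) + 488) = -198*((-144 - 9*√2 + 18*I*√6) + 488) = -198*(344 - 9*√2 + 18*I*√6) = -68112 + 1782*√2 - 3564*I*√6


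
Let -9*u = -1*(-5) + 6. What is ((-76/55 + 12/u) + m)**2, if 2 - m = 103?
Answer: 314721/25 ≈ 12589.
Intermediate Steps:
m = -101 (m = 2 - 1*103 = 2 - 103 = -101)
u = -11/9 (u = -(-1*(-5) + 6)/9 = -(5 + 6)/9 = -1/9*11 = -11/9 ≈ -1.2222)
((-76/55 + 12/u) + m)**2 = ((-76/55 + 12/(-11/9)) - 101)**2 = ((-76*1/55 + 12*(-9/11)) - 101)**2 = ((-76/55 - 108/11) - 101)**2 = (-56/5 - 101)**2 = (-561/5)**2 = 314721/25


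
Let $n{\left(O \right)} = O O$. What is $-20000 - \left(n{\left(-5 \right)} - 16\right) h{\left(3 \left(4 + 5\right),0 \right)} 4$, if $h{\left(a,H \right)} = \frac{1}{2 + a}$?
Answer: $- \frac{580036}{29} \approx -20001.0$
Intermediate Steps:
$n{\left(O \right)} = O^{2}$
$-20000 - \left(n{\left(-5 \right)} - 16\right) h{\left(3 \left(4 + 5\right),0 \right)} 4 = -20000 - \frac{\left(-5\right)^{2} - 16}{2 + 3 \left(4 + 5\right)} 4 = -20000 - \frac{25 - 16}{2 + 3 \cdot 9} \cdot 4 = -20000 - \frac{9}{2 + 27} \cdot 4 = -20000 - \frac{9}{29} \cdot 4 = -20000 - \frac{36}{29} = - \frac{580036}{29}$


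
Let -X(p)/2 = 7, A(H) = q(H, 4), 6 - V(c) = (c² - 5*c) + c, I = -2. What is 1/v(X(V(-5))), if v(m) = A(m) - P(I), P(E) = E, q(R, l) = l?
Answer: ⅙ ≈ 0.16667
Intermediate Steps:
V(c) = 6 - c² + 4*c (V(c) = 6 - ((c² - 5*c) + c) = 6 - (c² - 4*c) = 6 + (-c² + 4*c) = 6 - c² + 4*c)
A(H) = 4
X(p) = -14 (X(p) = -2*7 = -14)
v(m) = 6 (v(m) = 4 - 1*(-2) = 4 + 2 = 6)
1/v(X(V(-5))) = 1/6 = ⅙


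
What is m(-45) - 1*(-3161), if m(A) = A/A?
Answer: 3162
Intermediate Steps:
m(A) = 1
m(-45) - 1*(-3161) = 1 - 1*(-3161) = 1 + 3161 = 3162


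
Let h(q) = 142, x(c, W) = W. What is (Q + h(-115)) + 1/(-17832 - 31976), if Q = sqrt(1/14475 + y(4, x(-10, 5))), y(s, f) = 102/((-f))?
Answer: 7072735/49808 + I*sqrt(170972331)/2895 ≈ 142.0 + 4.5166*I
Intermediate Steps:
y(s, f) = -102/f (y(s, f) = 102*(-1/f) = -102/f)
Q = I*sqrt(170972331)/2895 (Q = sqrt(1/14475 - 102/5) = sqrt(-295289/14475) = I*sqrt(170972331)/2895 ≈ 4.5166*I)
(Q + h(-115)) + 1/(-17832 - 31976) = (I*sqrt(170972331)/2895 + 142) + 1/(-17832 - 31976) = (142 + I*sqrt(170972331)/2895) + 1/(-49808) = (142 + I*sqrt(170972331)/2895) - 1/49808 = 7072735/49808 + I*sqrt(170972331)/2895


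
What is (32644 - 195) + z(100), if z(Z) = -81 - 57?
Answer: 32311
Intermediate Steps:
z(Z) = -138
(32644 - 195) + z(100) = (32644 - 195) - 138 = 32449 - 138 = 32311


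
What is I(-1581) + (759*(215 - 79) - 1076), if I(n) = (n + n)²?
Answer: 10100392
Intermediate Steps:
I(n) = 4*n² (I(n) = (2*n)² = 4*n²)
I(-1581) + (759*(215 - 79) - 1076) = 4*(-1581)² + (759*(215 - 79) - 1076) = 4*2499561 + (759*136 - 1076) = 9998244 + (103224 - 1076) = 9998244 + 102148 = 10100392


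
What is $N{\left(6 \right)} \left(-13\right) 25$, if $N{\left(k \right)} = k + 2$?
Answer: $-2600$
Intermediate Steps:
$N{\left(k \right)} = 2 + k$
$N{\left(6 \right)} \left(-13\right) 25 = \left(2 + 6\right) \left(-13\right) 25 = 8 \left(-13\right) 25 = \left(-104\right) 25 = -2600$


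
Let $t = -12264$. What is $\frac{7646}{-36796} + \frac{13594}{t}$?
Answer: $- \frac{10606703}{8058324} \approx -1.3162$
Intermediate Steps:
$\frac{7646}{-36796} + \frac{13594}{t} = \frac{7646}{-36796} + \frac{13594}{-12264} = 7646 \left(- \frac{1}{36796}\right) + 13594 \left(- \frac{1}{12264}\right) = - \frac{3823}{18398} - \frac{971}{876} = - \frac{10606703}{8058324}$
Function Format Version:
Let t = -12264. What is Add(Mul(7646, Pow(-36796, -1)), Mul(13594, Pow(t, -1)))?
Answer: Rational(-10606703, 8058324) ≈ -1.3162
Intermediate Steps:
Add(Mul(7646, Pow(-36796, -1)), Mul(13594, Pow(t, -1))) = Add(Mul(7646, Pow(-36796, -1)), Mul(13594, Pow(-12264, -1))) = Add(Mul(7646, Rational(-1, 36796)), Mul(13594, Rational(-1, 12264))) = Add(Rational(-3823, 18398), Rational(-971, 876)) = Rational(-10606703, 8058324)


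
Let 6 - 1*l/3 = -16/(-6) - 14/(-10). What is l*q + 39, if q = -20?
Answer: -77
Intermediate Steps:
l = 29/5 (l = 18 - 3*(-16/(-6) - 14/(-10)) = 18 - 3*(-16*(-⅙) - 14*(-⅒)) = 18 - 3*(8/3 + 7/5) = 18 - 3*61/15 = 18 - 61/5 = 29/5 ≈ 5.8000)
l*q + 39 = (29/5)*(-20) + 39 = -116 + 39 = -77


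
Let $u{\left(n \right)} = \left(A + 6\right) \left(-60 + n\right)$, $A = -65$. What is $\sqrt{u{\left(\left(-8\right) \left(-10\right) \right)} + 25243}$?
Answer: $\sqrt{24063} \approx 155.12$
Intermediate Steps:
$u{\left(n \right)} = 3540 - 59 n$ ($u{\left(n \right)} = \left(-65 + 6\right) \left(-60 + n\right) = - 59 \left(-60 + n\right) = 3540 - 59 n$)
$\sqrt{u{\left(\left(-8\right) \left(-10\right) \right)} + 25243} = \sqrt{\left(3540 - 59 \left(\left(-8\right) \left(-10\right)\right)\right) + 25243} = \sqrt{\left(3540 - 4720\right) + 25243} = \sqrt{-1180 + 25243} = \sqrt{24063}$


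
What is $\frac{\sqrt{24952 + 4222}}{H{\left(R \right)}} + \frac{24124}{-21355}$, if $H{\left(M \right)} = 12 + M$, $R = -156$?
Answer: $- \frac{24124}{21355} - \frac{\sqrt{29174}}{144} \approx -2.3158$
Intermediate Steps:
$\frac{\sqrt{24952 + 4222}}{H{\left(R \right)}} + \frac{24124}{-21355} = \frac{\sqrt{24952 + 4222}}{12 - 156} + \frac{24124}{-21355} = \frac{\sqrt{29174}}{-144} + 24124 \left(- \frac{1}{21355}\right) = \sqrt{29174} \left(- \frac{1}{144}\right) - \frac{24124}{21355} = - \frac{\sqrt{29174}}{144} - \frac{24124}{21355} = - \frac{24124}{21355} - \frac{\sqrt{29174}}{144}$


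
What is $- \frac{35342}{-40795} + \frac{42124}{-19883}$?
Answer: $- \frac{24774234}{19783585} \approx -1.2523$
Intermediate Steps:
$- \frac{35342}{-40795} + \frac{42124}{-19883} = \left(-35342\right) \left(- \frac{1}{40795}\right) + 42124 \left(- \frac{1}{19883}\right) = \frac{862}{995} - \frac{42124}{19883} = - \frac{24774234}{19783585}$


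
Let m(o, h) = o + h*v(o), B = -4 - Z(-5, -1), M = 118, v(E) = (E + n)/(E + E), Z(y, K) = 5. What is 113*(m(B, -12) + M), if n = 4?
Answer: 35821/3 ≈ 11940.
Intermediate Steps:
v(E) = (4 + E)/(2*E) (v(E) = (E + 4)/(E + E) = (4 + E)/((2*E)) = (4 + E)*(1/(2*E)) = (4 + E)/(2*E))
B = -9 (B = -4 - 1*5 = -4 - 5 = -9)
m(o, h) = o + h*(4 + o)/(2*o) (m(o, h) = o + h*((4 + o)/(2*o)) = o + h*(4 + o)/(2*o))
113*(m(B, -12) + M) = 113*((-9 + (½)*(-12) + 2*(-12)/(-9)) + 118) = 113*((-9 - 6 + 2*(-12)*(-⅑)) + 118) = 113*((-9 - 6 + 8/3) + 118) = 113*(-37/3 + 118) = 113*(317/3) = 35821/3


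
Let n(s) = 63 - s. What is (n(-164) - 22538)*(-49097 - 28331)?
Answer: 1727496108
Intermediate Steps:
(n(-164) - 22538)*(-49097 - 28331) = ((63 - 1*(-164)) - 22538)*(-49097 - 28331) = ((63 + 164) - 22538)*(-77428) = (227 - 22538)*(-77428) = -22311*(-77428) = 1727496108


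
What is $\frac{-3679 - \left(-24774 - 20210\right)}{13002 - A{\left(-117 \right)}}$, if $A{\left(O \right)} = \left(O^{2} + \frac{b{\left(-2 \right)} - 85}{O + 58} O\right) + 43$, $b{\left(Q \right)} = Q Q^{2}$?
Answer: $- \frac{2436995}{32189} \approx -75.709$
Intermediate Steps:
$b{\left(Q \right)} = Q^{3}$
$A{\left(O \right)} = 43 + O^{2} - \frac{93 O}{58 + O}$ ($A{\left(O \right)} = \left(O^{2} + \frac{\left(-2\right)^{3} - 85}{O + 58} O\right) + 43 = \left(O^{2} + \frac{-8 - 85}{58 + O} O\right) + 43 = \left(O^{2} + - \frac{93}{58 + O} O\right) + 43 = \left(O^{2} - \frac{93 O}{58 + O}\right) + 43 = 43 + O^{2} - \frac{93 O}{58 + O}$)
$\frac{-3679 - \left(-24774 - 20210\right)}{13002 - A{\left(-117 \right)}} = \frac{-3679 - \left(-24774 - 20210\right)}{13002 - \frac{2494 + \left(-117\right)^{3} - -5850 + 58 \left(-117\right)^{2}}{58 - 117}} = \frac{-3679 - \left(-24774 - 20210\right)}{13002 - \frac{2494 - 1601613 + 5850 + 58 \cdot 13689}{-59}} = \frac{-3679 - -44984}{13002 - - \frac{2494 - 1601613 + 5850 + 793962}{59}} = \frac{-3679 + 44984}{13002 - \left(- \frac{1}{59}\right) \left(-799307\right)} = \frac{41305}{13002 - \frac{799307}{59}} = \frac{41305}{- \frac{32189}{59}} = 41305 \left(- \frac{59}{32189}\right) = - \frac{2436995}{32189}$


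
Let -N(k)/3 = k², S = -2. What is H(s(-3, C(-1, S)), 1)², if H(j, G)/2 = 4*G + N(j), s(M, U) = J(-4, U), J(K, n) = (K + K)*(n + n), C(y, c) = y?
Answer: 2334784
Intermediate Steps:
N(k) = -3*k²
J(K, n) = 4*K*n (J(K, n) = (2*K)*(2*n) = 4*K*n)
s(M, U) = -16*U (s(M, U) = 4*(-4)*U = -16*U)
H(j, G) = -6*j² + 8*G (H(j, G) = 2*(4*G - 3*j²) = 2*(-3*j² + 4*G) = -6*j² + 8*G)
H(s(-3, C(-1, S)), 1)² = (-6*(-16*(-1))² + 8*1)² = (-6*16² + 8)² = (-6*256 + 8)² = (-1536 + 8)² = (-1528)² = 2334784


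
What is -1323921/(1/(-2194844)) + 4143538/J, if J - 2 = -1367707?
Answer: 3974277275604407882/1367705 ≈ 2.9058e+12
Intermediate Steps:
J = -1367705 (J = 2 - 1367707 = -1367705)
-1323921/(1/(-2194844)) + 4143538/J = -1323921/(1/(-2194844)) + 4143538/(-1367705) = -1323921/(-1/2194844) + 4143538*(-1/1367705) = -1323921*(-2194844) - 4143538/1367705 = 2905800063324 - 4143538/1367705 = 3974277275604407882/1367705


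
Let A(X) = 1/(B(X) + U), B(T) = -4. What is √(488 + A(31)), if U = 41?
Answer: √668109/37 ≈ 22.091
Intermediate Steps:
A(X) = 1/37 (A(X) = 1/(-4 + 41) = 1/37)
√(488 + A(31)) = √(488 + 1/37) = √(18057/37) = √668109/37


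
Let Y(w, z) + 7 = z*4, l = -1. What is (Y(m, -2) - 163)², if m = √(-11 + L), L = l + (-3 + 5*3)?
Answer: 31684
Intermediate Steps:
L = 11 (L = -1 + (-3 + 5*3) = -1 + (-3 + 15) = -1 + 12 = 11)
m = 0 (m = √(-11 + 11) = √0 = 0)
Y(w, z) = -7 + 4*z (Y(w, z) = -7 + z*4 = -7 + 4*z)
(Y(m, -2) - 163)² = ((-7 + 4*(-2)) - 163)² = ((-7 - 8) - 163)² = (-15 - 163)² = (-178)² = 31684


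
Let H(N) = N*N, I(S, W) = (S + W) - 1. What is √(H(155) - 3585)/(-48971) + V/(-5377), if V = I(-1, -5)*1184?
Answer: 8288/5377 - 2*√5110/48971 ≈ 1.5385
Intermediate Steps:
I(S, W) = -1 + S + W
H(N) = N²
V = -8288 (V = (-1 - 1 - 5)*1184 = -7*1184 = -8288)
√(H(155) - 3585)/(-48971) + V/(-5377) = √(155² - 3585)/(-48971) - 8288/(-5377) = √(24025 - 3585)*(-1/48971) - 8288*(-1/5377) = √20440*(-1/48971) + 8288/5377 = (2*√5110)*(-1/48971) + 8288/5377 = -2*√5110/48971 + 8288/5377 = 8288/5377 - 2*√5110/48971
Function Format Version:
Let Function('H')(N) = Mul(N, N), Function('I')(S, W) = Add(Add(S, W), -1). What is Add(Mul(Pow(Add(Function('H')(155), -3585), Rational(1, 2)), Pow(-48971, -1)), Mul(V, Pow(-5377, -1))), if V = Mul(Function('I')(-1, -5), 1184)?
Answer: Add(Rational(8288, 5377), Mul(Rational(-2, 48971), Pow(5110, Rational(1, 2)))) ≈ 1.5385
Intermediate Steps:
Function('I')(S, W) = Add(-1, S, W)
Function('H')(N) = Pow(N, 2)
V = -8288 (V = Mul(Add(-1, -1, -5), 1184) = Mul(-7, 1184) = -8288)
Add(Mul(Pow(Add(Function('H')(155), -3585), Rational(1, 2)), Pow(-48971, -1)), Mul(V, Pow(-5377, -1))) = Add(Mul(Pow(Add(Pow(155, 2), -3585), Rational(1, 2)), Pow(-48971, -1)), Mul(-8288, Pow(-5377, -1))) = Add(Mul(Pow(Add(24025, -3585), Rational(1, 2)), Rational(-1, 48971)), Mul(-8288, Rational(-1, 5377))) = Add(Mul(Pow(20440, Rational(1, 2)), Rational(-1, 48971)), Rational(8288, 5377)) = Add(Mul(Mul(2, Pow(5110, Rational(1, 2))), Rational(-1, 48971)), Rational(8288, 5377)) = Add(Mul(Rational(-2, 48971), Pow(5110, Rational(1, 2))), Rational(8288, 5377)) = Add(Rational(8288, 5377), Mul(Rational(-2, 48971), Pow(5110, Rational(1, 2))))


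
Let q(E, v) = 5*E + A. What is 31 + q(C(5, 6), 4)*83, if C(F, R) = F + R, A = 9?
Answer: 5343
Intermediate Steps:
q(E, v) = 9 + 5*E (q(E, v) = 5*E + 9 = 9 + 5*E)
31 + q(C(5, 6), 4)*83 = 31 + (9 + 5*(5 + 6))*83 = 31 + (9 + 5*11)*83 = 31 + (9 + 55)*83 = 31 + 64*83 = 31 + 5312 = 5343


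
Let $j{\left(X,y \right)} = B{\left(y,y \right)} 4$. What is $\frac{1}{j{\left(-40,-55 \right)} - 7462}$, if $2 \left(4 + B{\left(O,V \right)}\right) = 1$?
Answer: $- \frac{1}{7476} \approx -0.00013376$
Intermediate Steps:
$B{\left(O,V \right)} = - \frac{7}{2}$ ($B{\left(O,V \right)} = -4 + \frac{1}{2} \cdot 1 = -4 + \frac{1}{2} = - \frac{7}{2}$)
$j{\left(X,y \right)} = -14$ ($j{\left(X,y \right)} = \left(- \frac{7}{2}\right) 4 = -14$)
$\frac{1}{j{\left(-40,-55 \right)} - 7462} = \frac{1}{-14 - 7462} = \frac{1}{-7476} = - \frac{1}{7476}$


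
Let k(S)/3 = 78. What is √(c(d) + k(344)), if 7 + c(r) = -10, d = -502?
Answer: √217 ≈ 14.731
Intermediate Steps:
k(S) = 234 (k(S) = 3*78 = 234)
c(r) = -17 (c(r) = -7 - 10 = -17)
√(c(d) + k(344)) = √(-17 + 234) = √217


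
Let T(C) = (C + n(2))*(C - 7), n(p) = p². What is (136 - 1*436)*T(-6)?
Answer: -7800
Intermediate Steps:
T(C) = (-7 + C)*(4 + C) (T(C) = (C + 2²)*(C - 7) = (C + 4)*(-7 + C) = (4 + C)*(-7 + C) = (-7 + C)*(4 + C))
(136 - 1*436)*T(-6) = (136 - 1*436)*(-28 + (-6)² - 3*(-6)) = (136 - 436)*(-28 + 36 + 18) = -300*26 = -7800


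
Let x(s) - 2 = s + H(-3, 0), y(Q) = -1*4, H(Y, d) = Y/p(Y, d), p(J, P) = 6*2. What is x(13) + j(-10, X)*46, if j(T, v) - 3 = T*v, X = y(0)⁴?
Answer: -470429/4 ≈ -1.1761e+5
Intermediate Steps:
p(J, P) = 12
H(Y, d) = Y/12
y(Q) = -4
X = 256 (X = (-4)⁴ = 256)
j(T, v) = 3 + T*v
x(s) = 7/4 + s (x(s) = 2 + (s + (1/12)*(-3)) = 2 + (s - ¼) = 2 + (-¼ + s) = 7/4 + s)
x(13) + j(-10, X)*46 = (7/4 + 13) + (3 - 10*256)*46 = 59/4 + (3 - 2560)*46 = 59/4 - 2557*46 = 59/4 - 117622 = -470429/4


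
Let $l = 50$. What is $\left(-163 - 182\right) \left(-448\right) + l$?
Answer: $154610$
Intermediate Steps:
$\left(-163 - 182\right) \left(-448\right) + l = \left(-163 - 182\right) \left(-448\right) + 50 = \left(-345\right) \left(-448\right) + 50 = 154560 + 50 = 154610$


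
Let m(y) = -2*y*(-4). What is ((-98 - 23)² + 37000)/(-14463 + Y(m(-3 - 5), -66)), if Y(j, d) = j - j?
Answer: -51641/14463 ≈ -3.5706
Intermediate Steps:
m(y) = 8*y
Y(j, d) = 0
((-98 - 23)² + 37000)/(-14463 + Y(m(-3 - 5), -66)) = ((-98 - 23)² + 37000)/(-14463 + 0) = ((-121)² + 37000)/(-14463) = (14641 + 37000)*(-1/14463) = 51641*(-1/14463) = -51641/14463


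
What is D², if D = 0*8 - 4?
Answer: 16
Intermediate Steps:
D = -4 (D = 0 - 4 = -4)
D² = (-4)² = 16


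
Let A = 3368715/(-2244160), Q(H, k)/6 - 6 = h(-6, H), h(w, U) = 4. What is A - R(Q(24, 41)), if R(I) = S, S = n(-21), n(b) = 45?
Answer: -20871183/448832 ≈ -46.501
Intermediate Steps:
Q(H, k) = 60 (Q(H, k) = 36 + 6*4 = 36 + 24 = 60)
S = 45
R(I) = 45
A = -673743/448832 (A = 3368715*(-1/2244160) = -673743/448832 ≈ -1.5011)
A - R(Q(24, 41)) = -673743/448832 - 1*45 = -673743/448832 - 45 = -20871183/448832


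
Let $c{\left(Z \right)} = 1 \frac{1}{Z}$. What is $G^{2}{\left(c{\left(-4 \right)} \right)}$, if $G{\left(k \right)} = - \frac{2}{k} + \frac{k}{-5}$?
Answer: $\frac{25921}{400} \approx 64.802$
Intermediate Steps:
$c{\left(Z \right)} = \frac{1}{Z}$
$G{\left(k \right)} = - \frac{2}{k} - \frac{k}{5}$ ($G{\left(k \right)} = - \frac{2}{k} + k \left(- \frac{1}{5}\right) = - \frac{2}{k} - \frac{k}{5}$)
$G^{2}{\left(c{\left(-4 \right)} \right)} = \left(- \frac{2}{\frac{1}{-4}} - \frac{1}{5 \left(-4\right)}\right)^{2} = \left(- \frac{2}{- \frac{1}{4}} - - \frac{1}{20}\right)^{2} = \left(\left(-2\right) \left(-4\right) + \frac{1}{20}\right)^{2} = \left(8 + \frac{1}{20}\right)^{2} = \left(\frac{161}{20}\right)^{2} = \frac{25921}{400}$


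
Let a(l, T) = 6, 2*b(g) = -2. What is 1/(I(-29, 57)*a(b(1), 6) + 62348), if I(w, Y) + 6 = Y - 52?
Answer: 1/62342 ≈ 1.6041e-5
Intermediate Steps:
I(w, Y) = -58 + Y (I(w, Y) = -6 + (Y - 52) = -6 + (-52 + Y) = -58 + Y)
b(g) = -1 (b(g) = (½)*(-2) = -1)
1/(I(-29, 57)*a(b(1), 6) + 62348) = 1/((-58 + 57)*6 + 62348) = 1/(-1*6 + 62348) = 1/(-6 + 62348) = 1/62342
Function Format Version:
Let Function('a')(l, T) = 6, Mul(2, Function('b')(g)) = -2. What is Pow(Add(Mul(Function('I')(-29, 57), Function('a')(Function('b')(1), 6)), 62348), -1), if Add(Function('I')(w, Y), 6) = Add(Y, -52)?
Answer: Rational(1, 62342) ≈ 1.6041e-5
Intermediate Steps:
Function('I')(w, Y) = Add(-58, Y) (Function('I')(w, Y) = Add(-6, Add(Y, -52)) = Add(-6, Add(-52, Y)) = Add(-58, Y))
Function('b')(g) = -1 (Function('b')(g) = Mul(Rational(1, 2), -2) = -1)
Pow(Add(Mul(Function('I')(-29, 57), Function('a')(Function('b')(1), 6)), 62348), -1) = Pow(Add(Mul(Add(-58, 57), 6), 62348), -1) = Pow(Add(Mul(-1, 6), 62348), -1) = Pow(Add(-6, 62348), -1) = Pow(62342, -1) = Rational(1, 62342)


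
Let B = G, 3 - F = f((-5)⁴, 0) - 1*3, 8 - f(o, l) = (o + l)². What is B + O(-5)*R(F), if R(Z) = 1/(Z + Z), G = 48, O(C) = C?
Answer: 37499803/781246 ≈ 48.000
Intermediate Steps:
f(o, l) = 8 - (l + o)² (f(o, l) = 8 - (o + l)² = 8 - (l + o)²)
F = 390623 (F = 3 - ((8 - (0 + (-5)⁴)²) - 1*3) = 3 - ((8 - (0 + 625)²) - 3) = 3 - ((8 - 1*625²) - 3) = 3 - ((8 - 1*390625) - 3) = 3 - ((8 - 390625) - 3) = 3 - (-390617 - 3) = 3 - 1*(-390620) = 3 + 390620 = 390623)
B = 48
R(Z) = 1/(2*Z)
B + O(-5)*R(F) = 48 - 5/(2*390623) = 48 - 5*1/781246 = 48 - 5/781246 = 37499803/781246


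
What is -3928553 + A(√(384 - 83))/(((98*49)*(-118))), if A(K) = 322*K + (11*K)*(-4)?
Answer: -3928553 - 139*√301/283318 ≈ -3.9286e+6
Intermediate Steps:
A(K) = 278*K (A(K) = 322*K - 44*K = 278*K)
-3928553 + A(√(384 - 83))/(((98*49)*(-118))) = -3928553 + (278*√(384 - 83))/(((98*49)*(-118))) = -3928553 + (278*√301)/((4802*(-118))) = -3928553 + (278*√301)/(-566636) = -3928553 + (278*√301)*(-1/566636) = -3928553 - 139*√301/283318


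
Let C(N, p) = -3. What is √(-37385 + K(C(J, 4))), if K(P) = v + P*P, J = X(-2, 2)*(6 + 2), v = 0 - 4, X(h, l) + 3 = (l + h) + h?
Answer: 2*I*√9345 ≈ 193.34*I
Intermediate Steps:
X(h, l) = -3 + l + 2*h (X(h, l) = -3 + ((l + h) + h) = -3 + ((h + l) + h) = -3 + (l + 2*h) = -3 + l + 2*h)
v = -4
J = -40 (J = (-3 + 2 + 2*(-2))*(6 + 2) = (-3 + 2 - 4)*8 = -5*8 = -40)
K(P) = -4 + P² (K(P) = -4 + P*P = -4 + P²)
√(-37385 + K(C(J, 4))) = √(-37385 + (-4 + (-3)²)) = √(-37385 + (-4 + 9)) = √(-37385 + 5) = √(-37380) = 2*I*√9345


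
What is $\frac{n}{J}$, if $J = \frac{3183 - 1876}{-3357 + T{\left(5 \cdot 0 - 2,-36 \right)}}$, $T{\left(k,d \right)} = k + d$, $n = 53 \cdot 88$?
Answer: $- \frac{15834280}{1307} \approx -12115.0$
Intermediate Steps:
$n = 4664$
$T{\left(k,d \right)} = d + k$
$J = - \frac{1307}{3395}$ ($J = \frac{3183 - 1876}{-3357 + \left(-36 + \left(5 \cdot 0 - 2\right)\right)} = \frac{1307}{-3357 + \left(-36 + \left(0 - 2\right)\right)} = \frac{1307}{-3357 - 38} = \frac{1307}{-3395} = 1307 \left(- \frac{1}{3395}\right) = - \frac{1307}{3395} \approx -0.38498$)
$\frac{n}{J} = \frac{4664}{- \frac{1307}{3395}} = 4664 \left(- \frac{3395}{1307}\right) = - \frac{15834280}{1307}$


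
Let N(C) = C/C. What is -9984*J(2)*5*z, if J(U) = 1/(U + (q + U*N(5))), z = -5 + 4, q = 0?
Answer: 12480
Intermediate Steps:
z = -1
N(C) = 1
J(U) = 1/(2*U) (J(U) = 1/(U + (0 + U*1)) = 1/(U + (0 + U)) = 1/(U + U) = 1/(2*U))
-9984*J(2)*5*z = -9984*((½)/2)*5*(-1) = -9984*((½)*(½))*5*(-1) = -9984*(¼)*5*(-1) = -12480*(-1) = -9984*(-5/4) = 12480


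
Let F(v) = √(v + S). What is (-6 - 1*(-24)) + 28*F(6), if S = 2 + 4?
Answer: 18 + 56*√3 ≈ 114.99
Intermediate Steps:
S = 6
F(v) = √(6 + v) (F(v) = √(v + 6) = √(6 + v))
(-6 - 1*(-24)) + 28*F(6) = (-6 - 1*(-24)) + 28*√(6 + 6) = (-6 + 24) + 28*√12 = 18 + 28*(2*√3) = 18 + 56*√3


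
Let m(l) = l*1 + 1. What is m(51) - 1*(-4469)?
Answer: 4521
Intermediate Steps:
m(l) = 1 + l (m(l) = l + 1 = 1 + l)
m(51) - 1*(-4469) = (1 + 51) - 1*(-4469) = 52 + 4469 = 4521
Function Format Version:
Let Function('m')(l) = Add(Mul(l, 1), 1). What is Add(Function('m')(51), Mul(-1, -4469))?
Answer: 4521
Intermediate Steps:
Function('m')(l) = Add(1, l) (Function('m')(l) = Add(l, 1) = Add(1, l))
Add(Function('m')(51), Mul(-1, -4469)) = Add(Add(1, 51), Mul(-1, -4469)) = Add(52, 4469) = 4521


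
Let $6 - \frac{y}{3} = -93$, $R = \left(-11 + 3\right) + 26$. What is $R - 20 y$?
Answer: $-5922$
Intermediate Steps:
$R = 18$ ($R = -8 + 26 = 18$)
$y = 297$ ($y = 18 - -279 = 18 + 279 = 297$)
$R - 20 y = 18 - 5940 = -5922$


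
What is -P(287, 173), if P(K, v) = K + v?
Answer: -460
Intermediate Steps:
-P(287, 173) = -(287 + 173) = -1*460 = -460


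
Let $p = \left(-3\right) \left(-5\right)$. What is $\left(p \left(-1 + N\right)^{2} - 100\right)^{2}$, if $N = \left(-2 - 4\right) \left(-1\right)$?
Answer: $75625$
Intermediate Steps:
$N = 6$ ($N = \left(-6\right) \left(-1\right) = 6$)
$p = 15$
$\left(p \left(-1 + N\right)^{2} - 100\right)^{2} = \left(15 \left(-1 + 6\right)^{2} - 100\right)^{2} = \left(15 \cdot 5^{2} - 100\right)^{2} = \left(15 \cdot 25 - 100\right)^{2} = \left(375 - 100\right)^{2} = 275^{2} = 75625$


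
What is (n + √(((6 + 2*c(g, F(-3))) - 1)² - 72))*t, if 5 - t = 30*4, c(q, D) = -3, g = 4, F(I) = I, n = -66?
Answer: 7590 - 115*I*√71 ≈ 7590.0 - 969.01*I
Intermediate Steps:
t = -115 (t = 5 - 30*4 = 5 - 1*120 = 5 - 120 = -115)
(n + √(((6 + 2*c(g, F(-3))) - 1)² - 72))*t = (-66 + √(((6 + 2*(-3)) - 1)² - 72))*(-115) = (-66 + √(((6 - 6) - 1)² - 72))*(-115) = (-66 + √((0 - 1)² - 72))*(-115) = (-66 + √((-1)² - 72))*(-115) = (-66 + √(1 - 72))*(-115) = (-66 + √(-71))*(-115) = (-66 + I*√71)*(-115) = 7590 - 115*I*√71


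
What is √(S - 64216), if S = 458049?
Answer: √393833 ≈ 627.56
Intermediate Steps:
√(S - 64216) = √(458049 - 64216) = √393833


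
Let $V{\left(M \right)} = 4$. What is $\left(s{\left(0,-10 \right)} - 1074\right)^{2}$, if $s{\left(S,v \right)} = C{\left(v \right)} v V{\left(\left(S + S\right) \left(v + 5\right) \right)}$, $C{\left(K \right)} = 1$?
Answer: $1240996$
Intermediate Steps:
$s{\left(S,v \right)} = 4 v$ ($s{\left(S,v \right)} = 1 v 4 = v 4 = 4 v$)
$\left(s{\left(0,-10 \right)} - 1074\right)^{2} = \left(4 \left(-10\right) - 1074\right)^{2} = \left(-40 - 1074\right)^{2} = \left(-1114\right)^{2} = 1240996$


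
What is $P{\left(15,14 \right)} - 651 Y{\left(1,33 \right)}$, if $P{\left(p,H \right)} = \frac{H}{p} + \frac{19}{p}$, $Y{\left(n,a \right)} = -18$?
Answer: $\frac{58601}{5} \approx 11720.0$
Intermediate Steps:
$P{\left(p,H \right)} = \frac{19}{p} + \frac{H}{p}$
$P{\left(15,14 \right)} - 651 Y{\left(1,33 \right)} = \frac{19 + 14}{15} - -11718 = \frac{1}{15} \cdot 33 + 11718 = \frac{11}{5} + 11718 = \frac{58601}{5}$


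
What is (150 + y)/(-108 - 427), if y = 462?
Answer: -612/535 ≈ -1.1439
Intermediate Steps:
(150 + y)/(-108 - 427) = (150 + 462)/(-108 - 427) = 612/(-535) = 612*(-1/535) = -612/535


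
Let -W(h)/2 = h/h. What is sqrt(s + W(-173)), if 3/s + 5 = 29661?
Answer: I*sqrt(439716926)/14828 ≈ 1.4142*I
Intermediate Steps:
W(h) = -2 (W(h) = -2*h/h = -2*1 = -2)
s = 3/29656 (s = 3/(-5 + 29661) = 3/29656 ≈ 0.00010116)
sqrt(s + W(-173)) = sqrt(3/29656 - 2) = sqrt(-59309/29656) = I*sqrt(439716926)/14828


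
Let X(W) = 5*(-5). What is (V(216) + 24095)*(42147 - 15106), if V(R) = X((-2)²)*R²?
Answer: -30889069505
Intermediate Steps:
X(W) = -25
V(R) = -25*R²
(V(216) + 24095)*(42147 - 15106) = (-25*216² + 24095)*(42147 - 15106) = (-25*46656 + 24095)*27041 = (-1166400 + 24095)*27041 = -1142305*27041 = -30889069505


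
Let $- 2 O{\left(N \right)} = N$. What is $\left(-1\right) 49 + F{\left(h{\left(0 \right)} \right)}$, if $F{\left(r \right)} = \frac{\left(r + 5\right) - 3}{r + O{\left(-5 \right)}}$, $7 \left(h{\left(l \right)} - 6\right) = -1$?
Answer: $- \frac{5623}{117} \approx -48.06$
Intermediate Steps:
$h{\left(l \right)} = \frac{41}{7}$ ($h{\left(l \right)} = 6 + \frac{1}{7} \left(-1\right) = 6 - \frac{1}{7} = \frac{41}{7}$)
$O{\left(N \right)} = - \frac{N}{2}$
$F{\left(r \right)} = \frac{2 + r}{\frac{5}{2} + r}$ ($F{\left(r \right)} = \frac{\left(r + 5\right) - 3}{r - - \frac{5}{2}} = \frac{\left(5 + r\right) - 3}{r + \frac{5}{2}} = \frac{2 + r}{\frac{5}{2} + r}$)
$\left(-1\right) 49 + F{\left(h{\left(0 \right)} \right)} = \left(-1\right) 49 + \frac{2 \left(2 + \frac{41}{7}\right)}{5 + 2 \cdot \frac{41}{7}} = -49 + 2 \frac{1}{5 + \frac{82}{7}} \cdot \frac{55}{7} = -49 + 2 \frac{1}{\frac{117}{7}} \cdot \frac{55}{7} = -49 + 2 \cdot \frac{7}{117} \cdot \frac{55}{7} = -49 + \frac{110}{117} = - \frac{5623}{117}$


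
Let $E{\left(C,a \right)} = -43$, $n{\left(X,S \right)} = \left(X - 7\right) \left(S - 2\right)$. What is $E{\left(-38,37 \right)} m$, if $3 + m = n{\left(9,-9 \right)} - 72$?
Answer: $4171$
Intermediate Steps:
$n{\left(X,S \right)} = \left(-7 + X\right) \left(-2 + S\right)$
$m = -97$ ($m = -3 - 94 = -97$)
$E{\left(-38,37 \right)} m = \left(-43\right) \left(-97\right) = 4171$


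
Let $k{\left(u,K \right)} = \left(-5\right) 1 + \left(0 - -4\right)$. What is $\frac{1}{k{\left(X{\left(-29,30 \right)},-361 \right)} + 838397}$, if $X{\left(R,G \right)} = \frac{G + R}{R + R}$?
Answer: $\frac{1}{838396} \approx 1.1928 \cdot 10^{-6}$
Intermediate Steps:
$X{\left(R,G \right)} = \frac{G + R}{2 R}$
$k{\left(u,K \right)} = -1$ ($k{\left(u,K \right)} = -5 + \left(0 + 4\right) = -5 + 4 = -1$)
$\frac{1}{k{\left(X{\left(-29,30 \right)},-361 \right)} + 838397} = \frac{1}{-1 + 838397} = \frac{1}{838396}$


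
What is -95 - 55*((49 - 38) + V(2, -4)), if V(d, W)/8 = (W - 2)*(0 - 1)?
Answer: -3340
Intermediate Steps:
V(d, W) = 16 - 8*W (V(d, W) = 8*((W - 2)*(0 - 1)) = 8*((-2 + W)*(-1)) = 8*(2 - W) = 16 - 8*W)
-95 - 55*((49 - 38) + V(2, -4)) = -95 - 55*((49 - 38) + (16 - 8*(-4))) = -95 - 55*(11 + (16 + 32)) = -95 - 55*(11 + 48) = -95 - 55*59 = -95 - 3245 = -3340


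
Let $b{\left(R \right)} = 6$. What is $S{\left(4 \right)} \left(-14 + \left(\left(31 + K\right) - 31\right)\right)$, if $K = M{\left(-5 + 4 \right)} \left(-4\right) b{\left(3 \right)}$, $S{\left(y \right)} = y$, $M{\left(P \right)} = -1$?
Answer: $40$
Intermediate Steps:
$K = 24$ ($K = \left(-1\right) \left(-4\right) 6 = 4 \cdot 6 = 24$)
$S{\left(4 \right)} \left(-14 + \left(\left(31 + K\right) - 31\right)\right) = 4 \left(-14 + \left(\left(31 + 24\right) - 31\right)\right) = 4 \left(-14 + \left(55 - 31\right)\right) = 4 \left(-14 + 24\right) = 4 \cdot 10 = 40$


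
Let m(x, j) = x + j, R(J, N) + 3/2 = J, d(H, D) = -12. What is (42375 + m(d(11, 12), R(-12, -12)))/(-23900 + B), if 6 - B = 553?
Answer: -28233/16298 ≈ -1.7323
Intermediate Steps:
B = -547 (B = 6 - 1*553 = 6 - 553 = -547)
R(J, N) = -3/2 + J
m(x, j) = j + x
(42375 + m(d(11, 12), R(-12, -12)))/(-23900 + B) = (42375 + ((-3/2 - 12) - 12))/(-23900 - 547) = (42375 + (-27/2 - 12))/(-24447) = (42375 - 51/2)*(-1/24447) = (84699/2)*(-1/24447) = -28233/16298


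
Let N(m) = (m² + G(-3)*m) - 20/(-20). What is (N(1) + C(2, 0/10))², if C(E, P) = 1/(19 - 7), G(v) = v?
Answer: 121/144 ≈ 0.84028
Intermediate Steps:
C(E, P) = 1/12
N(m) = 1 + m² - 3*m (N(m) = (m² - 3*m) - 20/(-20) = (m² - 3*m) - 20*(-1/20) = (m² - 3*m) + 1 = 1 + m² - 3*m)
(N(1) + C(2, 0/10))² = ((1 + 1² - 3*1) + 1/12)² = ((1 + 1 - 3) + 1/12)² = (-1 + 1/12)² = (-11/12)² = 121/144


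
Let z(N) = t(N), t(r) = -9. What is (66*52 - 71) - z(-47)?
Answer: 3370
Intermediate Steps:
z(N) = -9
(66*52 - 71) - z(-47) = (66*52 - 71) - 1*(-9) = (3432 - 71) + 9 = 3361 + 9 = 3370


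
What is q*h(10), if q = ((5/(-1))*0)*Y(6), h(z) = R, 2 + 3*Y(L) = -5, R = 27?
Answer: 0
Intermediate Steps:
Y(L) = -7/3 (Y(L) = -⅔ + (⅓)*(-5) = -⅔ - 5/3 = -7/3)
h(z) = 27
q = 0 (q = ((5/(-1))*0)*(-7/3) = ((5*(-1))*0)*(-7/3) = -5*0*(-7/3) = 0*(-7/3) = 0)
q*h(10) = 0*27 = 0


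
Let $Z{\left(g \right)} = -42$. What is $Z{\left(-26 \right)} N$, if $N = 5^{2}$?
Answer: $-1050$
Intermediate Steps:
$N = 25$
$Z{\left(-26 \right)} N = \left(-42\right) 25 = -1050$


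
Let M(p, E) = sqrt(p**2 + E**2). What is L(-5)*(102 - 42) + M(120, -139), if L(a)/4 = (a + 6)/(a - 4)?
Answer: -80/3 + sqrt(33721) ≈ 156.97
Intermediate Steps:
L(a) = 4*(6 + a)/(-4 + a) (L(a) = 4*((a + 6)/(a - 4)) = 4*((6 + a)/(-4 + a)) = 4*(6 + a)/(-4 + a))
M(p, E) = sqrt(E**2 + p**2)
L(-5)*(102 - 42) + M(120, -139) = (4*(6 - 5)/(-4 - 5))*(102 - 42) + sqrt((-139)**2 + 120**2) = (4*1/(-9))*60 + sqrt(19321 + 14400) = (4*(-1/9)*1)*60 + sqrt(33721) = -4/9*60 + sqrt(33721) = -80/3 + sqrt(33721)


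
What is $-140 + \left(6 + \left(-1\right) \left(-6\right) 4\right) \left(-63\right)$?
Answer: $-2030$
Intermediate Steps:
$-140 + \left(6 + \left(-1\right) \left(-6\right) 4\right) \left(-63\right) = -140 + \left(6 + 6 \cdot 4\right) \left(-63\right) = -140 + \left(6 + 24\right) \left(-63\right) = -140 + 30 \left(-63\right) = -140 - 1890 = -2030$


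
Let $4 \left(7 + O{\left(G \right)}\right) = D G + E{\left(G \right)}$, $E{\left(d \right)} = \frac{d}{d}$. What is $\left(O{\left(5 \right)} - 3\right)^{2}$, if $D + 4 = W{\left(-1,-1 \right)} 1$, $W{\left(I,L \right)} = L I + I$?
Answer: $\frac{3481}{16} \approx 217.56$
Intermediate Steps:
$E{\left(d \right)} = 1$
$W{\left(I,L \right)} = I + I L$ ($W{\left(I,L \right)} = I L + I = I + I L$)
$D = -4$ ($D = -4 + - (1 - 1) 1 = -4 + \left(-1\right) 0 \cdot 1 = -4 + 0 \cdot 1 = -4 + 0 = -4$)
$O{\left(G \right)} = - \frac{27}{4} - G$ ($O{\left(G \right)} = -7 + \frac{- 4 G + 1}{4} = -7 + \frac{1 - 4 G}{4} = -7 - \left(- \frac{1}{4} + G\right) = - \frac{27}{4} - G$)
$\left(O{\left(5 \right)} - 3\right)^{2} = \left(\left(- \frac{27}{4} - 5\right) - 3\right)^{2} = \left(- \frac{47}{4} - 3\right)^{2} = \left(- \frac{59}{4}\right)^{2} = \frac{3481}{16}$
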